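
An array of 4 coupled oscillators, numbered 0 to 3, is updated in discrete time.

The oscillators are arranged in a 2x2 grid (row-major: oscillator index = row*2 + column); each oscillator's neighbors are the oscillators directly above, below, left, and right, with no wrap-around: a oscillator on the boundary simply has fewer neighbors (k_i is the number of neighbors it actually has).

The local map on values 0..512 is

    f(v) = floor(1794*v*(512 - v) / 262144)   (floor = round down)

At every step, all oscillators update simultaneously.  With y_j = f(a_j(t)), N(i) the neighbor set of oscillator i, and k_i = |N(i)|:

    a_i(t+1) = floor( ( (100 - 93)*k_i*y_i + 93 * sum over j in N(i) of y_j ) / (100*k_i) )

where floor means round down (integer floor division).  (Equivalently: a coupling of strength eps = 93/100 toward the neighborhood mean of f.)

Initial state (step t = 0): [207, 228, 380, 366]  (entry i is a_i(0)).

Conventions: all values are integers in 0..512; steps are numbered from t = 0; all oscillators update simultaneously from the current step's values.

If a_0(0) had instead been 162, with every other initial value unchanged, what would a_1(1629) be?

Simulating step by step:
t=0: [162, 228, 380, 366]
t=1: [392, 381, 374, 391]
t=2: [345, 323, 324, 345]
t=3: [414, 395, 395, 414]
t=4: [313, 279, 279, 313]
t=5: [442, 427, 427, 442]
t=6: [245, 213, 213, 245]
t=7: [435, 446, 446, 435]
t=8: [202, 227, 227, 202]
t=9: [441, 428, 428, 441]
t=10: [243, 216, 216, 243]
t=11: [437, 446, 446, 437]
t=12: [202, 222, 222, 202]
t=13: [439, 428, 428, 439]
t=14: [244, 220, 220, 244]
t=15: [439, 446, 446, 439]
t=16: [202, 217, 217, 202]
t=17: [437, 428, 428, 437]
t=18: [244, 225, 225, 244]
t=19: [441, 446, 446, 441]
t=20: [201, 213, 213, 201]
t=21: [434, 427, 427, 434]
t=22: [246, 232, 232, 246]
t=23: [444, 446, 446, 444]
t=24: [201, 205, 205, 201]
t=25: [429, 427, 427, 429]
t=26: [247, 243, 243, 247]
t=27: [447, 447, 447, 447]
t=28: [198, 198, 198, 198]
t=29: [425, 425, 425, 425]
t=30: [253, 253, 253, 253]
t=31: [448, 448, 448, 448]
t=32: [196, 196, 196, 196]
t=33: [423, 423, 423, 423]
t=34: [257, 257, 257, 257]
t=35: [448, 448, 448, 448]

Answer: a_1(1629) = 423
Key observation: The state at step 31, [448, 448, 448, 448], reappears at step 35: the system is in a cycle of period 4 from step 31 on.  Therefore the state at step 1629 equals the state at step 31 + ((1629 - 31) mod 4) = 33, which is [423, 423, 423, 423].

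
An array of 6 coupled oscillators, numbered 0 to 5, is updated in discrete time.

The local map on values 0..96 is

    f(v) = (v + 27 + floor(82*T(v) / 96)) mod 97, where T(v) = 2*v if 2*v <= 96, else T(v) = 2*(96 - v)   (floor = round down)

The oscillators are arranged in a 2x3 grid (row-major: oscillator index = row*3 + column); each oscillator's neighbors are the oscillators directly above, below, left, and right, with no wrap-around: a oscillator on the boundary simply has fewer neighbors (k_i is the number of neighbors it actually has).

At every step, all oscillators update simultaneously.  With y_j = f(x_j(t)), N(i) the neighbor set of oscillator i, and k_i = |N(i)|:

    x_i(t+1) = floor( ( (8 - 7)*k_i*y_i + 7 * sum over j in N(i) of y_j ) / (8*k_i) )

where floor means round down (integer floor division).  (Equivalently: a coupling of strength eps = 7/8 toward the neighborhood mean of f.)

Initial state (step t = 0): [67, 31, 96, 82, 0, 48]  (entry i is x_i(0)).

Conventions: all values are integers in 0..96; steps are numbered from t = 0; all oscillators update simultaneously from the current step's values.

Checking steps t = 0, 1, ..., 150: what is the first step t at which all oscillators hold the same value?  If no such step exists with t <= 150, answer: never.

Answer: 12
Key observation: Synchronization is absorbing here: once all oscillators are equal they stay equal, and step 12 is the first all-equal step.

Derivation:
t=0: [67, 31, 96, 82, 0, 48]  (not all equal)
t=1: [26, 30, 35, 36, 34, 30]  (not all equal)
t=2: [16, 14, 12, 13, 17, 21]  (not all equal)
t=3: [63, 66, 71, 70, 70, 68]  (not all equal)
t=4: [45, 45, 45, 46, 45, 43]  (not all equal)
t=5: [52, 51, 48, 51, 50, 50]  (not all equal)
t=6: [57, 58, 57, 57, 57, 58]  (not all equal)
t=7: [52, 52, 52, 53, 52, 52]  (not all equal)
t=8: [56, 57, 57, 56, 56, 57]  (not all equal)
t=9: [53, 53, 53, 54, 53, 53]  (not all equal)
t=10: [55, 56, 56, 55, 55, 56]  (not all equal)
t=11: [54, 54, 54, 55, 54, 54]  (not all equal)
t=12: [55, 55, 55, 55, 55, 55]  (all equal)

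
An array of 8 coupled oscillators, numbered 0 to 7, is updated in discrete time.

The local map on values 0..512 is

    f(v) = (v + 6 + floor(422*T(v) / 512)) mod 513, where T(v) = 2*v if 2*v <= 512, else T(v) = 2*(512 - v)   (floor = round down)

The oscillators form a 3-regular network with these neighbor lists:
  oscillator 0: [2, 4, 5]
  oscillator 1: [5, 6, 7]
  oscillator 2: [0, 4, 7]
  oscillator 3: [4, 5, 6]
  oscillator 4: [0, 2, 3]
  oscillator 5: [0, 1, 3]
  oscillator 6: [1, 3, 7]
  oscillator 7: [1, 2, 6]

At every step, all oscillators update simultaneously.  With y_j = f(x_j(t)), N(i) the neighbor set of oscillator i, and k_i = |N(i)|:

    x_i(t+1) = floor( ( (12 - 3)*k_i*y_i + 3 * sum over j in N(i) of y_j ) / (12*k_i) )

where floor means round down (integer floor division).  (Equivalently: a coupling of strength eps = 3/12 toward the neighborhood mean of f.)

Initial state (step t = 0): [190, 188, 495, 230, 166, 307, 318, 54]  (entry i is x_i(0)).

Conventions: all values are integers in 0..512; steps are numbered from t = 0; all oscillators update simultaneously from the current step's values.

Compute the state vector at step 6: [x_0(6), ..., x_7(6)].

Simulating step by step:
t=0: [190, 188, 495, 230, 166, 307, 318, 54]
t=1: [431, 411, 103, 135, 386, 195, 160, 165]
t=2: [73, 125, 257, 315, 122, 47, 394, 396]
t=3: [201, 277, 178, 144, 288, 153, 106, 109]
t=4: [105, 200, 396, 360, 186, 355, 284, 297]
t=5: [270, 50, 137, 140, 412, 113, 136, 129]
t=6: [182, 188, 324, 343, 127, 285, 346, 332]

Answer: [182, 188, 324, 343, 127, 285, 346, 332]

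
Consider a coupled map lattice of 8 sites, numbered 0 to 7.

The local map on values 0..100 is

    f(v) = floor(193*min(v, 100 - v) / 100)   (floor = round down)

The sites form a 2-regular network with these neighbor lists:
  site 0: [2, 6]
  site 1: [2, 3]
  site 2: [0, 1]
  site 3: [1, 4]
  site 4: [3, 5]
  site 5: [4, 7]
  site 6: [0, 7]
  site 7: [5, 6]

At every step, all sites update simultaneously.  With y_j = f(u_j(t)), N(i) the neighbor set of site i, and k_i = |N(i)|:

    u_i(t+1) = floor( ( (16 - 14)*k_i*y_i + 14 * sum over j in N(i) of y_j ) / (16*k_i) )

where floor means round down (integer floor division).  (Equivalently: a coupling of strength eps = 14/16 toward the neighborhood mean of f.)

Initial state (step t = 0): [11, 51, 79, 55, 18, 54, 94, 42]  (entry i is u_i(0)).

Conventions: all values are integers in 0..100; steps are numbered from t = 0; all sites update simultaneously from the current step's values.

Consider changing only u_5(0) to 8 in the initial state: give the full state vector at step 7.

Answer: [66, 53, 50, 54, 51, 42, 40, 63]
Key observation: This trace re-runs the system from the modified initial state.

Derivation:
t=0: [11, 51, 79, 55, 18, 8, 94, 42]
t=1: [24, 66, 55, 66, 48, 52, 46, 21]
t=2: [81, 74, 59, 76, 80, 69, 48, 83]
t=3: [79, 60, 47, 44, 50, 38, 41, 70]
t=4: [78, 85, 62, 86, 80, 76, 52, 73]
t=5: [77, 47, 39, 32, 36, 45, 52, 66]
t=6: [78, 70, 68, 77, 72, 69, 59, 86]
t=7: [66, 53, 50, 54, 51, 42, 40, 63]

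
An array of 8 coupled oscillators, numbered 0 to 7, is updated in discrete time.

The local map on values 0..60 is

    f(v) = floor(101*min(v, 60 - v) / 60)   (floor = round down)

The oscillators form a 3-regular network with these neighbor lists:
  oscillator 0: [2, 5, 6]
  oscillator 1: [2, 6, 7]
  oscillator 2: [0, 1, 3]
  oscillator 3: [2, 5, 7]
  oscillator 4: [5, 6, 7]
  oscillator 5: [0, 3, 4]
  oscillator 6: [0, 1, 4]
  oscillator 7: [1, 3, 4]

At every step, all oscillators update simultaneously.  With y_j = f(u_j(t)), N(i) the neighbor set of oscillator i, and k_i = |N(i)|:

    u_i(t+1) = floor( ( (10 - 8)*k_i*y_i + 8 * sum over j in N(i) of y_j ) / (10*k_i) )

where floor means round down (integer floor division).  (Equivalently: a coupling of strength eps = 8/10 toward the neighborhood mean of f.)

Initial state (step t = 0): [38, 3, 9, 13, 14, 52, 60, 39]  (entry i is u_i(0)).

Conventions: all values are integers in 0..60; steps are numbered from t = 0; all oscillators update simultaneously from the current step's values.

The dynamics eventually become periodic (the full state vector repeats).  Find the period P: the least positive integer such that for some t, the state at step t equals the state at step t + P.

Answer: 2
Key observation: The state at step 5, [38, 38, 38, 38, 38, 38, 38, 38], reappears at step 7 — and no state repeats earlier — so the cycle the system enters has period 2.

Derivation:
t=0: [38, 3, 9, 13, 14, 52, 60, 39]
t=1: [14, 14, 19, 21, 17, 24, 17, 20]
t=2: [31, 29, 27, 34, 32, 30, 25, 29]
t=3: [46, 45, 46, 46, 46, 46, 46, 46]
t=4: [23, 23, 23, 23, 23, 23, 23, 23]
t=5: [38, 38, 38, 38, 38, 38, 38, 38]
t=6: [37, 37, 37, 37, 37, 37, 37, 37]
t=7: [38, 38, 38, 38, 38, 38, 38, 38]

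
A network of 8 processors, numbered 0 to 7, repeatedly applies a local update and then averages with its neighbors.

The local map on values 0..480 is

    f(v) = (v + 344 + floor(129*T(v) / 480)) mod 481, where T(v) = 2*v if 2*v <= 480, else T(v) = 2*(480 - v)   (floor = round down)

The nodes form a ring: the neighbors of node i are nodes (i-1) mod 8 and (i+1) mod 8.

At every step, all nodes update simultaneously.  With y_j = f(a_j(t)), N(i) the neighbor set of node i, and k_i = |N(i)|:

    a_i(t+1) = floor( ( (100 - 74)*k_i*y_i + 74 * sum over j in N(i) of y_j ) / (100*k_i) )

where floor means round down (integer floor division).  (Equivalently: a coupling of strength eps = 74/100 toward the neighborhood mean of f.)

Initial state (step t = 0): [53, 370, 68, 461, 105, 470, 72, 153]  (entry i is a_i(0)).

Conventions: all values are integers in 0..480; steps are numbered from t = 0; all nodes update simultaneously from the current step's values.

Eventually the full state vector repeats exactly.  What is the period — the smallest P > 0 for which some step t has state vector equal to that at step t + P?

Simulating step by step:
t=0: [53, 370, 68, 461, 105, 470, 72, 153]
t=1: [254, 398, 348, 261, 254, 264, 279, 350]
t=2: [279, 271, 275, 254, 240, 243, 259, 253]
t=3: [244, 248, 243, 239, 234, 235, 236, 243]
t=4: [233, 233, 232, 228, 225, 223, 227, 230]
t=5: [219, 220, 217, 213, 208, 208, 210, 216]
t=6: [198, 198, 195, 189, 184, 183, 187, 192]
t=7: [163, 165, 160, 153, 147, 146, 150, 158]
t=8: [111, 112, 107, 98, 91, 89, 95, 103]
t=9: [29, 31, 24, 14, 182, 128, 187, 21]
t=10: [384, 385, 378, 288, 193, 123, 199, 296]
t=11: [283, 297, 281, 234, 154, 134, 158, 239]
t=12: [245, 252, 242, 186, 133, 93, 137, 191]
t=13: [206, 234, 202, 149, 74, 53, 78, 154]
t=14: [165, 187, 161, 257, 310, 450, 314, 263]
t=15: [175, 122, 172, 200, 278, 281, 280, 204]
t=16: [117, 108, 114, 183, 220, 249, 222, 187]
t=17: [77, 37, 73, 125, 192, 211, 195, 130]
t=18: [291, 443, 286, 241, 130, 167, 134, 247]
t=19: [273, 272, 271, 176, 145, 79, 148, 180]
t=20: [206, 246, 204, 157, 243, 185, 246, 160]
t=21: [173, 192, 170, 178, 153, 211, 155, 181]
t=22: [143, 134, 141, 117, 144, 122, 147, 121]
t=23: [64, 77, 61, 71, 55, 77, 59, 76]
t=24: [456, 445, 452, 437, 449, 439, 453, 443]
t=25: [326, 329, 325, 327, 324, 327, 325, 329]
t=26: [272, 271, 272, 270, 271, 270, 272, 271]
t=27: [246, 246, 245, 245, 245, 245, 245, 246]
t=28: [234, 234, 234, 234, 234, 234, 234, 234]
t=29: [222, 222, 222, 222, 222, 222, 222, 222]
t=30: [204, 204, 204, 204, 204, 204, 204, 204]
t=31: [176, 176, 176, 176, 176, 176, 176, 176]
t=32: [133, 133, 133, 133, 133, 133, 133, 133]
t=33: [67, 67, 67, 67, 67, 67, 67, 67]
t=34: [447, 447, 447, 447, 447, 447, 447, 447]
t=35: [327, 327, 327, 327, 327, 327, 327, 327]
t=36: [272, 272, 272, 272, 272, 272, 272, 272]
t=37: [246, 246, 246, 246, 246, 246, 246, 246]
t=38: [234, 234, 234, 234, 234, 234, 234, 234]

Answer: 10
Key observation: The state at step 28, [234, 234, 234, 234, 234, 234, 234, 234], reappears at step 38 — and no state repeats earlier — so the cycle the system enters has period 10.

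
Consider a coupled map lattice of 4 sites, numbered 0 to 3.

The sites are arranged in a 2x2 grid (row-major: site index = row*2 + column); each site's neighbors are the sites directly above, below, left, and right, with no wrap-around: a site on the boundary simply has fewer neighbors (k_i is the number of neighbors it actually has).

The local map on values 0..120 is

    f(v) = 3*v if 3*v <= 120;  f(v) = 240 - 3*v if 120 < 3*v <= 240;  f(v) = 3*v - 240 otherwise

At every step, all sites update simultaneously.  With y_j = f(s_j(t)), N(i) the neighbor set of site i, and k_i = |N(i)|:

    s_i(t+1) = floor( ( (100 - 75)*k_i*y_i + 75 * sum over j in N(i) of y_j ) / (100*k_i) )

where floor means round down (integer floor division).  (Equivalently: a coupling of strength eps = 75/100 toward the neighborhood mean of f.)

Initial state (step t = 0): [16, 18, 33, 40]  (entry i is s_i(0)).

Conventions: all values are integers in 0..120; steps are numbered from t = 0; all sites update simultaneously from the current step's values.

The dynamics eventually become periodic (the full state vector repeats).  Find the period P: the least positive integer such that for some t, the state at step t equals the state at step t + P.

Answer: 22
Key observation: The state at step 8, [45, 41, 41, 45], reappears at step 30 — and no state repeats earlier — so the cycle the system enters has period 22.

Derivation:
t=0: [16, 18, 33, 40]
t=1: [69, 76, 87, 87]
t=2: [20, 23, 25, 17]
t=3: [69, 58, 60, 66]
t=4: [55, 44, 43, 57]
t=5: [100, 81, 81, 99]
t=6: [17, 44, 44, 16]
t=7: [93, 64, 64, 93]
t=8: [45, 41, 41, 45]
t=9: [114, 108, 108, 114]
t=10: [88, 97, 97, 88]
t=11: [44, 30, 30, 44]
t=12: [94, 103, 103, 94]
t=13: [62, 48, 48, 62]
t=14: [85, 64, 64, 85]
t=15: [39, 23, 23, 39]
t=16: [81, 105, 105, 81]
t=17: [57, 21, 21, 57]
t=18: [64, 67, 67, 64]
t=19: [41, 45, 45, 41]
t=20: [108, 114, 114, 108]
t=21: [97, 88, 88, 97]
t=22: [30, 44, 44, 30]
t=23: [103, 94, 94, 103]
t=24: [48, 62, 62, 48]
t=25: [64, 85, 85, 64]
t=26: [23, 39, 39, 23]
t=27: [105, 81, 81, 105]
t=28: [21, 57, 57, 21]
t=29: [67, 64, 64, 67]
t=30: [45, 41, 41, 45]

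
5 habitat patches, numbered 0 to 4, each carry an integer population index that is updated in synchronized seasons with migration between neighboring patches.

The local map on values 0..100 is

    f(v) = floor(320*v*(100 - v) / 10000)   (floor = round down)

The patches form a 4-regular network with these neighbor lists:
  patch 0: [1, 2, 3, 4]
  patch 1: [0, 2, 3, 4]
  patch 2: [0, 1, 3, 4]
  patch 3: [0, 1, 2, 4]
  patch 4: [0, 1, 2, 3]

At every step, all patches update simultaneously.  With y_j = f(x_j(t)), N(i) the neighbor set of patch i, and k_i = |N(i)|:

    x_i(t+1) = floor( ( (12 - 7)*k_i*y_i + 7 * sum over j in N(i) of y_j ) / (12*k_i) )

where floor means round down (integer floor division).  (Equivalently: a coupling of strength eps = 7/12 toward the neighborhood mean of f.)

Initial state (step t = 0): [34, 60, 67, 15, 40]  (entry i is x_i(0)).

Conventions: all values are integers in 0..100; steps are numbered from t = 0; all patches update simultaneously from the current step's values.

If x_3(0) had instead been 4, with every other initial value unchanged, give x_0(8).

Answer: x_0(8) = 78
Key observation: This trace re-runs the system from the modified initial state.

Derivation:
t=0: [34, 60, 67, 4, 40]
t=1: [63, 65, 63, 47, 65]
t=2: [74, 73, 74, 75, 73]
t=3: [61, 61, 61, 61, 61]
t=4: [76, 76, 76, 76, 76]
t=5: [58, 58, 58, 58, 58]
t=6: [77, 77, 77, 77, 77]
t=7: [56, 56, 56, 56, 56]
t=8: [78, 78, 78, 78, 78]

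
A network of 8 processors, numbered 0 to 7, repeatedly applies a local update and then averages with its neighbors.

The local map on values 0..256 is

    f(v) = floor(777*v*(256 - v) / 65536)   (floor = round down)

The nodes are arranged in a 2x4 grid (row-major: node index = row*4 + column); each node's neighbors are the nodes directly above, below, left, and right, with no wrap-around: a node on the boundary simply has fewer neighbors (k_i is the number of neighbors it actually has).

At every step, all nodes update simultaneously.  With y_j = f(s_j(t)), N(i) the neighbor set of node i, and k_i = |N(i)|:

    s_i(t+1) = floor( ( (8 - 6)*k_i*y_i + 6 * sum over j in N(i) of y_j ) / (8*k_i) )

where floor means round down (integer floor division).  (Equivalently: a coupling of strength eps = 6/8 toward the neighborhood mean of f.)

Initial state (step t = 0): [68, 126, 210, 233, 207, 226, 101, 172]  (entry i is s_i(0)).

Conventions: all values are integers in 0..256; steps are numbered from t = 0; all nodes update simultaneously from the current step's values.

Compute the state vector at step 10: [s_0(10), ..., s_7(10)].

Answer: [187, 187, 187, 187, 187, 187, 187, 187]

Derivation:
t=0: [68, 126, 210, 233, 207, 226, 101, 172]
t=1: [155, 134, 139, 122, 116, 144, 137, 135]
t=2: [190, 190, 192, 192, 189, 192, 192, 193]
t=3: [148, 146, 145, 144, 147, 147, 144, 144]
t=4: [189, 189, 190, 190, 189, 189, 190, 191]
t=5: [150, 149, 148, 147, 150, 149, 148, 147]
t=6: [188, 188, 189, 189, 188, 188, 189, 189]
t=7: [151, 150, 150, 150, 151, 150, 150, 150]
t=8: [187, 187, 188, 188, 187, 187, 188, 188]
t=9: [152, 151, 151, 151, 152, 151, 151, 151]
t=10: [187, 187, 187, 187, 187, 187, 187, 187]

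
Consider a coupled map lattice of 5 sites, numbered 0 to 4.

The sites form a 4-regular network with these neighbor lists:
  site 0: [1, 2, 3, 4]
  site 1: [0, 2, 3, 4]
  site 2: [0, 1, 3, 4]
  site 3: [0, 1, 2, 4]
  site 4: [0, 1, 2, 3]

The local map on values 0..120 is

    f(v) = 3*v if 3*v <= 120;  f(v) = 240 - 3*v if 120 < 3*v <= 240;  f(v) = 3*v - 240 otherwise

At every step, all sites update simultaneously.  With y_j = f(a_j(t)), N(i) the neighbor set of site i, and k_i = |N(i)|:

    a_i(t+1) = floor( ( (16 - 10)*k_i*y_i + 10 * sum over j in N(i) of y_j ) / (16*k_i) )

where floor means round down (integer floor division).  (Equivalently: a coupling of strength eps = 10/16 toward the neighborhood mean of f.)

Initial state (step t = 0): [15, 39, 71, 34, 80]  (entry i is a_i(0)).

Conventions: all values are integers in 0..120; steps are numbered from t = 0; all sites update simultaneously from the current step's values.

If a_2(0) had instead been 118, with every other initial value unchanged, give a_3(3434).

Answer: a_3(3434) = 12
Key observation: The state at step 12, [109, 108, 108, 108, 109], reappears at step 16: the system is in a cycle of period 4 from step 12 on.  Therefore the state at step 3434 equals the state at step 12 + ((3434 - 12) mod 4) = 14, which is [13, 12, 12, 12, 13].

Derivation:
t=0: [15, 39, 118, 34, 80]
t=1: [68, 84, 84, 81, 59]
t=2: [27, 22, 22, 20, 33]
t=3: [75, 72, 72, 71, 79]
t=4: [17, 19, 19, 20, 15]
t=5: [53, 54, 54, 55, 52]
t=6: [79, 78, 78, 78, 80]
t=7: [3, 4, 4, 4, 3]
t=8: [10, 11, 11, 11, 10]
t=9: [31, 32, 32, 32, 31]
t=10: [94, 95, 95, 95, 94]
t=11: [43, 44, 44, 44, 43]
t=12: [109, 108, 108, 108, 109]
t=13: [85, 84, 84, 84, 85]
t=14: [13, 12, 12, 12, 13]
t=15: [37, 36, 36, 36, 37]
t=16: [109, 108, 108, 108, 109]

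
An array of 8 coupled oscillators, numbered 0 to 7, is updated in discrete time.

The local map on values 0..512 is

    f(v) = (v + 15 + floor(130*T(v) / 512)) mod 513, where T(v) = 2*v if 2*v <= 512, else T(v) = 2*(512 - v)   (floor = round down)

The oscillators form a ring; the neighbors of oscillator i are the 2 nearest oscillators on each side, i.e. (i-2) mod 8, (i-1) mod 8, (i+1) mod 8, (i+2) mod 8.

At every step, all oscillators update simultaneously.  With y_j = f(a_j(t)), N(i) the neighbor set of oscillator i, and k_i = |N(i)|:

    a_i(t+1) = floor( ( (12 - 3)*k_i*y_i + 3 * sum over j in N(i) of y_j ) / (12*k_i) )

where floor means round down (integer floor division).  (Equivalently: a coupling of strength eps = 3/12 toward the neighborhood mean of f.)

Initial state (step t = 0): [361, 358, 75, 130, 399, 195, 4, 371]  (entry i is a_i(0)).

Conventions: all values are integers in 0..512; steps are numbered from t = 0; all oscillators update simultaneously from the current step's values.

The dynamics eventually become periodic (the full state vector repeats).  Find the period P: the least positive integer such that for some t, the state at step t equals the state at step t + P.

Answer: 19
Key observation: The state at step 12, [367, 66, 67, 410, 70, 410, 67, 66], reappears at step 31 — and no state repeats earlier — so the cycle the system enters has period 19.

Derivation:
t=0: [361, 358, 75, 130, 399, 195, 4, 371]
t=1: [405, 416, 195, 243, 395, 304, 121, 419]
t=2: [447, 462, 344, 390, 433, 413, 263, 459]
t=3: [486, 495, 454, 469, 478, 474, 425, 492]
t=4: [62, 66, 437, 473, 507, 474, 426, 65]
t=5: [156, 161, 413, 450, 132, 450, 409, 160]
t=6: [279, 285, 434, 462, 282, 462, 433, 284]
t=7: [421, 424, 474, 490, 433, 490, 474, 424]
t=8: [485, 454, 472, 94, 429, 94, 472, 454]
t=9: [125, 446, 451, 219, 447, 219, 451, 446]
t=10: [276, 466, 468, 373, 476, 373, 468, 466]
t=11: [433, 495, 496, 467, 502, 467, 496, 495]
t=12: [367, 66, 67, 410, 70, 410, 67, 66]
t=13: [370, 158, 159, 408, 164, 408, 159, 158]
t=14: [406, 279, 280, 434, 287, 434, 280, 279]
t=15: [458, 420, 420, 474, 424, 474, 420, 420]
t=16: [495, 483, 484, 503, 485, 503, 484, 483]
t=17: [67, 416, 32, 39, 1, 39, 32, 416]
t=18: [154, 404, 90, 94, 29, 94, 90, 404]
t=19: [263, 418, 170, 169, 81, 169, 170, 418]
t=20: [396, 449, 283, 274, 170, 274, 283, 449]
t=21: [465, 482, 413, 406, 306, 406, 413, 482]
t=22: [501, 506, 478, 473, 437, 473, 478, 506]
t=23: [71, 73, 446, 475, 494, 475, 446, 73]
t=24: [168, 171, 418, 451, 129, 451, 418, 171]
t=25: [295, 298, 437, 463, 278, 463, 437, 298]
t=26: [428, 430, 477, 490, 432, 490, 477, 430]
t=27: [488, 457, 473, 95, 429, 95, 473, 457]
t=28: [127, 447, 451, 221, 447, 221, 451, 447]
t=29: [278, 467, 468, 375, 476, 375, 468, 467]
t=30: [434, 495, 496, 467, 502, 467, 496, 495]
t=31: [367, 66, 67, 410, 70, 410, 67, 66]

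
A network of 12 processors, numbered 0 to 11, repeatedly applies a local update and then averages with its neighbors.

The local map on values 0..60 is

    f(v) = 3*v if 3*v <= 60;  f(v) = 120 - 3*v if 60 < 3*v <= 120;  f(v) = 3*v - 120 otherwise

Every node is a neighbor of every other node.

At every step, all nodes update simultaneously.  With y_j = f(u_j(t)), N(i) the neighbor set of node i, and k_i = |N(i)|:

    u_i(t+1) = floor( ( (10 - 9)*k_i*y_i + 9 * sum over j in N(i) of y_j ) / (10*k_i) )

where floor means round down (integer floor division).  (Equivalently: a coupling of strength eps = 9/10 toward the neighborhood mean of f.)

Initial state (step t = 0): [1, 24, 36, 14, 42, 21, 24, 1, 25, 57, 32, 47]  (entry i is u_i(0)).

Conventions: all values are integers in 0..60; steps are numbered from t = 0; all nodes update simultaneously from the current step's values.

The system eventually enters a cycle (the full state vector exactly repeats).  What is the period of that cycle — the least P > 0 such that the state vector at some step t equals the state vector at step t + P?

Answer: 4
Key observation: The state at step 3, [27, 27, 27, 27, 27, 27, 27, 27, 27, 27, 27, 27], reappears at step 7 — and no state repeats earlier — so the cycle the system enters has period 4.

Derivation:
t=0: [1, 24, 36, 14, 42, 21, 24, 1, 25, 57, 32, 47]
t=1: [29, 30, 29, 30, 29, 30, 30, 29, 30, 30, 29, 29]
t=2: [31, 31, 31, 31, 31, 31, 31, 31, 31, 31, 31, 31]
t=3: [27, 27, 27, 27, 27, 27, 27, 27, 27, 27, 27, 27]
t=4: [39, 39, 39, 39, 39, 39, 39, 39, 39, 39, 39, 39]
t=5: [3, 3, 3, 3, 3, 3, 3, 3, 3, 3, 3, 3]
t=6: [9, 9, 9, 9, 9, 9, 9, 9, 9, 9, 9, 9]
t=7: [27, 27, 27, 27, 27, 27, 27, 27, 27, 27, 27, 27]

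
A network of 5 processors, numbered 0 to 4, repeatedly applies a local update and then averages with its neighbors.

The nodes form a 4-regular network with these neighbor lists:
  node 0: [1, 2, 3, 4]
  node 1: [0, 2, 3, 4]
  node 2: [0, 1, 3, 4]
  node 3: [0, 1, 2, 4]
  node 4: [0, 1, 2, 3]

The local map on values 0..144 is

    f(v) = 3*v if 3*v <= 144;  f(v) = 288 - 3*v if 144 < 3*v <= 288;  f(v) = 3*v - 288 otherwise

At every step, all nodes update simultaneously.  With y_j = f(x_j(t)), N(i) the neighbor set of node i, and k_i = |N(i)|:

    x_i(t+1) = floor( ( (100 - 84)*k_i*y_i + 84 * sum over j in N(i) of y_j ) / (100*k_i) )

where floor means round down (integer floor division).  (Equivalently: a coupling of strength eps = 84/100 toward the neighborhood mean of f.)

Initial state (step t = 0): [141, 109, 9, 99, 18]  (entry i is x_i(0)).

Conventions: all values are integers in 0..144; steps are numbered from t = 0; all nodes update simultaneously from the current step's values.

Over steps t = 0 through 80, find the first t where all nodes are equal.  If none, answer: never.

Simulating step by step:
t=0: [141, 109, 9, 99, 18]  (not all equal)
t=1: [48, 53, 54, 54, 52]  (not all equal)
t=2: [130, 131, 131, 131, 131]  (not all equal)
t=3: [104, 104, 104, 104, 104]  (all equal)

Answer: 3
Key observation: Synchronization is absorbing here: once all nodes are equal they stay equal, and step 3 is the first all-equal step.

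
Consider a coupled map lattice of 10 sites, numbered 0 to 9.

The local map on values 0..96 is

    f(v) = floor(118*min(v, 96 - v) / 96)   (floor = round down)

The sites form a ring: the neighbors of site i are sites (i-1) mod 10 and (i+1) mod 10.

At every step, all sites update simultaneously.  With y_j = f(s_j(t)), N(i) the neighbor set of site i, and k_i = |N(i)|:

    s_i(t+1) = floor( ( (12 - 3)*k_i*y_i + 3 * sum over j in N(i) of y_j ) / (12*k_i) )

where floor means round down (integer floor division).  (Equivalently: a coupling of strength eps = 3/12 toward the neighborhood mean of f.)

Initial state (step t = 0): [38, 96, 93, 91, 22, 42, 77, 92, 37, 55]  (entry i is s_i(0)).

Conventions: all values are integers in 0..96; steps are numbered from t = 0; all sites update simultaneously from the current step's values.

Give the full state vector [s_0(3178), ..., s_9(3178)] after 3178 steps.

Simulating step by step:
t=0: [38, 96, 93, 91, 22, 42, 77, 92, 37, 55]
t=1: [40, 6, 3, 8, 27, 44, 24, 11, 40, 48]
t=2: [45, 11, 4, 11, 32, 48, 30, 19, 45, 56]
t=3: [49, 17, 6, 15, 38, 53, 37, 28, 50, 50]
t=4: [52, 23, 10, 20, 43, 50, 44, 38, 53, 56]
t=5: [50, 29, 15, 26, 49, 55, 53, 47, 50, 50]
t=6: [53, 35, 21, 32, 52, 51, 52, 56, 56, 56]
t=7: [50, 41, 29, 39, 52, 54, 53, 49, 49, 49]
t=8: [55, 48, 38, 46, 52, 51, 52, 56, 57, 56]
t=9: [51, 56, 48, 54, 54, 54, 53, 49, 47, 48]
t=10: [54, 51, 56, 52, 51, 51, 52, 56, 57, 58]
t=11: [50, 53, 50, 53, 54, 54, 53, 49, 47, 46]
t=12: [55, 53, 55, 52, 51, 51, 52, 56, 56, 56]
t=13: [50, 51, 50, 53, 54, 54, 53, 49, 49, 49]
t=14: [56, 55, 55, 52, 51, 51, 52, 56, 57, 56]
t=15: [49, 49, 50, 53, 54, 54, 53, 49, 47, 48]
t=16: [57, 56, 55, 52, 51, 51, 52, 56, 57, 58]
t=17: [47, 48, 50, 53, 54, 54, 53, 49, 47, 46]
t=18: [57, 58, 55, 52, 51, 51, 52, 56, 56, 56]
t=19: [47, 46, 50, 53, 54, 54, 53, 49, 49, 48]
t=20: [57, 56, 55, 52, 51, 51, 52, 56, 57, 58]

Answer: [57, 58, 55, 52, 51, 51, 52, 56, 56, 56]
Key observation: The state at step 16, [57, 56, 55, 52, 51, 51, 52, 56, 57, 58], reappears at step 20: the system is in a cycle of period 4 from step 16 on.  Therefore the state at step 3178 equals the state at step 16 + ((3178 - 16) mod 4) = 18, which is [57, 58, 55, 52, 51, 51, 52, 56, 56, 56].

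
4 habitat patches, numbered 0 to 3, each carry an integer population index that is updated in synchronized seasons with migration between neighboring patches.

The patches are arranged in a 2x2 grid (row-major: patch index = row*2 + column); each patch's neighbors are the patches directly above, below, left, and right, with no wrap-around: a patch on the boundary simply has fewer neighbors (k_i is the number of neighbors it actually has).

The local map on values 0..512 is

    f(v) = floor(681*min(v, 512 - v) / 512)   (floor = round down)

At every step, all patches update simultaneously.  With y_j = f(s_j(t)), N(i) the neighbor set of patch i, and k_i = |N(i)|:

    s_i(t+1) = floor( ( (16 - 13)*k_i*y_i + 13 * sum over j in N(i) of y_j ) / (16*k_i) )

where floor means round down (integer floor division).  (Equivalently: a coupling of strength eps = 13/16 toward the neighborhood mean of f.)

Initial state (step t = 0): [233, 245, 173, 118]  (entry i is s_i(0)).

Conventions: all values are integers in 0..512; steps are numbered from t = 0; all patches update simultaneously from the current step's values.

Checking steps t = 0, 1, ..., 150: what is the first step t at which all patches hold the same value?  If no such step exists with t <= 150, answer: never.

Simulating step by step:
t=0: [233, 245, 173, 118]  (not all equal)
t=1: [283, 249, 232, 254]  (not all equal)
t=2: [316, 322, 318, 322]  (not all equal)
t=3: [255, 255, 256, 254]  (not all equal)
t=4: [339, 338, 338, 339]  (not all equal)
t=5: [230, 230, 230, 230]  (all equal)

Answer: 5
Key observation: Synchronization is absorbing here: once all patches are equal they stay equal, and step 5 is the first all-equal step.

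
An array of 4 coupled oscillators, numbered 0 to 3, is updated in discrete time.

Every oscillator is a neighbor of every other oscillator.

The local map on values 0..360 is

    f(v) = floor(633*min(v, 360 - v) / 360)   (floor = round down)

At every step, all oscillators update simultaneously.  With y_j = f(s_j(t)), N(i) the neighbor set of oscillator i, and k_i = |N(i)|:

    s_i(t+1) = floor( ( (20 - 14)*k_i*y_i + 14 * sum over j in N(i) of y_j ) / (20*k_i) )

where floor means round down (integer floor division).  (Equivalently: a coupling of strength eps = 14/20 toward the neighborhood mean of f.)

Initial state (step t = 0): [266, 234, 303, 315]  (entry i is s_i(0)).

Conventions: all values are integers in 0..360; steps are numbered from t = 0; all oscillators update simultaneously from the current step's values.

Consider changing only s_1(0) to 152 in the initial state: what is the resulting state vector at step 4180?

Simulating step by step:
t=0: [266, 152, 303, 315]
t=1: [153, 160, 149, 147]
t=2: [267, 268, 266, 266]
t=3: [163, 163, 163, 163]
t=4: [286, 286, 286, 286]
t=5: [130, 130, 130, 130]
t=6: [228, 228, 228, 228]
t=7: [232, 232, 232, 232]
t=8: [225, 225, 225, 225]
t=9: [237, 237, 237, 237]
t=10: [216, 216, 216, 216]
t=11: [253, 253, 253, 253]
t=12: [188, 188, 188, 188]
t=13: [302, 302, 302, 302]
t=14: [101, 101, 101, 101]
t=15: [177, 177, 177, 177]
t=16: [311, 311, 311, 311]
t=17: [86, 86, 86, 86]
t=18: [151, 151, 151, 151]
t=19: [265, 265, 265, 265]
t=20: [167, 167, 167, 167]
t=21: [293, 293, 293, 293]
t=22: [117, 117, 117, 117]
t=23: [205, 205, 205, 205]
t=24: [272, 272, 272, 272]
t=25: [154, 154, 154, 154]
t=26: [270, 270, 270, 270]
t=27: [158, 158, 158, 158]
t=28: [277, 277, 277, 277]
t=29: [145, 145, 145, 145]
t=30: [254, 254, 254, 254]
t=31: [186, 186, 186, 186]
t=32: [305, 305, 305, 305]
t=33: [96, 96, 96, 96]
t=34: [168, 168, 168, 168]
t=35: [295, 295, 295, 295]
t=36: [114, 114, 114, 114]
t=37: [200, 200, 200, 200]
t=38: [281, 281, 281, 281]
t=39: [138, 138, 138, 138]
t=40: [242, 242, 242, 242]
t=41: [207, 207, 207, 207]
t=42: [269, 269, 269, 269]
t=43: [160, 160, 160, 160]
t=44: [281, 281, 281, 281]

Answer: [242, 242, 242, 242]
Key observation: The state at step 38, [281, 281, 281, 281], reappears at step 44: the system is in a cycle of period 6 from step 38 on.  Therefore the state at step 4180 equals the state at step 38 + ((4180 - 38) mod 6) = 40, which is [242, 242, 242, 242].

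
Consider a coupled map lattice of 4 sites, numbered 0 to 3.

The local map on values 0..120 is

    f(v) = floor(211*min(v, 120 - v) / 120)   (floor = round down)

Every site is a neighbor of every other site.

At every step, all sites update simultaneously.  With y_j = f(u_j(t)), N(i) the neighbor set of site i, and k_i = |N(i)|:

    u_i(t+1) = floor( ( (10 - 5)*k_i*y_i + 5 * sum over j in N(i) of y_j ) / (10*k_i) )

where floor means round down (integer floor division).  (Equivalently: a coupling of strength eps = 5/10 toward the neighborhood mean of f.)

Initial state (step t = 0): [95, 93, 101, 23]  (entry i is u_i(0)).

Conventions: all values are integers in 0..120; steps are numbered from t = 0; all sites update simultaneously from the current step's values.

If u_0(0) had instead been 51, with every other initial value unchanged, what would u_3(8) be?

Simulating step by step:
t=0: [51, 93, 101, 23]
t=1: [64, 50, 45, 48]
t=2: [90, 87, 84, 86]
t=3: [56, 58, 59, 58]
t=4: [99, 100, 101, 100]
t=5: [35, 34, 34, 34]
t=6: [60, 59, 59, 59]
t=7: [104, 103, 103, 103]
t=8: [28, 28, 28, 28]

Answer: u_3(8) = 28
Key observation: This trace re-runs the system from the modified initial state.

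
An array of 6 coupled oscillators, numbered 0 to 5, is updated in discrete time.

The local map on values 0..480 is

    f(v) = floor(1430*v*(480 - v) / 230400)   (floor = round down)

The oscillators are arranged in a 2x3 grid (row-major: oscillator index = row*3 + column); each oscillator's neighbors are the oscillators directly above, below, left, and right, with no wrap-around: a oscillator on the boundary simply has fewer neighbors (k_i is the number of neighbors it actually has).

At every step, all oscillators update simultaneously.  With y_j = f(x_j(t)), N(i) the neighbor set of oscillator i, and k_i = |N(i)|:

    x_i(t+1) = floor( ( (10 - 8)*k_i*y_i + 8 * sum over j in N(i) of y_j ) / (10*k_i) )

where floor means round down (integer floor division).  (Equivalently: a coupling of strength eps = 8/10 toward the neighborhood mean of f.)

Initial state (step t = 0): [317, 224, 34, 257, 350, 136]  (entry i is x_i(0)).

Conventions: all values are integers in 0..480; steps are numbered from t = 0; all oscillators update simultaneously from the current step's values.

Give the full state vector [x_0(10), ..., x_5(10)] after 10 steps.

Answer: [327, 327, 328, 327, 328, 328]

Derivation:
t=0: [317, 224, 34, 257, 350, 136]
t=1: [348, 256, 276, 311, 323, 208]
t=2: [329, 323, 352, 304, 338, 335]
t=3: [320, 298, 301, 308, 311, 290]
t=4: [329, 327, 337, 322, 333, 332]
t=5: [311, 304, 305, 307, 308, 301]
t=6: [329, 329, 332, 327, 330, 330]
t=7: [308, 306, 306, 308, 308, 305]
t=8: [328, 328, 330, 328, 329, 329]
t=9: [309, 308, 308, 308, 308, 307]
t=10: [327, 327, 328, 327, 328, 328]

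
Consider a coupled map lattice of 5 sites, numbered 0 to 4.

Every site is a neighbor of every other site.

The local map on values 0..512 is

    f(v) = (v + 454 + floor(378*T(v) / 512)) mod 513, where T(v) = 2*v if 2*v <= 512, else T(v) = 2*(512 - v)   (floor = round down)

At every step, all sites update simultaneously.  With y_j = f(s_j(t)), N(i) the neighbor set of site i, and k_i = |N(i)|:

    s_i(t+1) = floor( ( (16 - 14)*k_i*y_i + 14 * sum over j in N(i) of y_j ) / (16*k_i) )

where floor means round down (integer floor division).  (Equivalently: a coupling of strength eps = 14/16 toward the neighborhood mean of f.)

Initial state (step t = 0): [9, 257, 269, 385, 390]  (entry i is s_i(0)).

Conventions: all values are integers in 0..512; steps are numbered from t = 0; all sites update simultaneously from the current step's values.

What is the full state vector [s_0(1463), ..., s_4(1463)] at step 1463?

Simulating step by step:
t=0: [9, 257, 269, 385, 390]
t=1: [196, 235, 236, 241, 193]
t=2: [154, 193, 193, 192, 155]
t=3: [385, 376, 376, 376, 384]
t=4: [2, 2, 2, 2, 2]
t=5: [458, 458, 458, 458, 458]
t=6: [478, 478, 478, 478, 478]
t=7: [469, 469, 469, 469, 469]
t=8: [473, 473, 473, 473, 473]
t=9: [471, 471, 471, 471, 471]
t=10: [472, 472, 472, 472, 472]
t=11: [472, 472, 472, 472, 472]

Answer: [472, 472, 472, 472, 472]
Key observation: The state at step 10, [472, 472, 472, 472, 472], reappears at step 11: the system is in a cycle of period 1 from step 10 on.  Therefore the state at step 1463 equals the state at step 10 + ((1463 - 10) mod 1) = 10, which is [472, 472, 472, 472, 472].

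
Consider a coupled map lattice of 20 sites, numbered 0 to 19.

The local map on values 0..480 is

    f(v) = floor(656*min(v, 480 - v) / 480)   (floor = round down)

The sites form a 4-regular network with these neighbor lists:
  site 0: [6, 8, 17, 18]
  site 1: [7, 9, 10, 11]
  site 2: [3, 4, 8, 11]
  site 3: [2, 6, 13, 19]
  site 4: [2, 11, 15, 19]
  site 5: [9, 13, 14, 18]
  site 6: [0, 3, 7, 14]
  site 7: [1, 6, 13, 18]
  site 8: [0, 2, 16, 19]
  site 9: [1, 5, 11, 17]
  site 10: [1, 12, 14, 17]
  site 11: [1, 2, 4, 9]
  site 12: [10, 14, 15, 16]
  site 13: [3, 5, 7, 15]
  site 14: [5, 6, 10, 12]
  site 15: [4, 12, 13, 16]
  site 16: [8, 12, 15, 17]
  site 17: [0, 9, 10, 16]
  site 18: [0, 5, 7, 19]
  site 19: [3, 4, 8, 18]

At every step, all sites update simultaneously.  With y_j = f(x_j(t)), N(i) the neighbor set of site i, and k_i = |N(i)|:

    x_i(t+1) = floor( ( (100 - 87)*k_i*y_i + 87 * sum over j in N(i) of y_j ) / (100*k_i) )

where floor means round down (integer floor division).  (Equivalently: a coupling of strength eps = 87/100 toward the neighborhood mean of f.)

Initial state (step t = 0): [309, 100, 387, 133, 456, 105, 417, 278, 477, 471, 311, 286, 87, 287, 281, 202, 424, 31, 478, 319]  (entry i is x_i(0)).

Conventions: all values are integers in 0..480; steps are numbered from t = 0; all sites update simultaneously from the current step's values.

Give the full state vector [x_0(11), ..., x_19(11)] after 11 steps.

Simulating step by step:
t=0: [309, 100, 387, 133, 456, 105, 417, 278, 477, 471, 311, 286, 87, 287, 281, 202, 424, 31, 478, 319]
t=1: [59, 187, 121, 174, 197, 137, 220, 141, 143, 129, 153, 101, 200, 224, 160, 142, 105, 125, 189, 76]
t=2: [211, 188, 203, 220, 165, 232, 197, 268, 132, 186, 226, 206, 201, 215, 239, 240, 199, 154, 155, 221]
t=3: [226, 279, 250, 287, 287, 276, 296, 261, 270, 264, 271, 256, 303, 306, 296, 273, 250, 271, 287, 238]
t=4: [276, 293, 284, 279, 301, 263, 276, 261, 311, 286, 265, 289, 277, 274, 262, 266, 278, 298, 297, 276]
t=5: [254, 276, 254, 275, 270, 276, 285, 270, 268, 265, 272, 258, 287, 289, 287, 272, 263, 274, 282, 253]
t=6: [280, 289, 292, 285, 299, 272, 282, 271, 303, 286, 272, 292, 279, 279, 271, 277, 281, 293, 292, 285]
t=7: [257, 271, 252, 266, 261, 271, 276, 267, 263, 264, 270, 257, 278, 277, 278, 267, 262, 270, 274, 254]
t=8: [287, 293, 299, 293, 302, 282, 289, 281, 303, 290, 281, 298, 286, 288, 280, 287, 288, 294, 294, 294]
t=9: [253, 261, 246, 255, 251, 263, 264, 259, 254, 257, 262, 250, 266, 264, 267, 258, 256, 262, 263, 248]
t=10: [300, 303, 311, 306, 313, 296, 301, 296, 312, 301, 295, 309, 298, 301, 294, 301, 300, 303, 304, 307]
t=11: [239, 244, 231, 238, 234, 246, 246, 243, 238, 241, 246, 235, 248, 245, 249, 241, 241, 246, 245, 233]

Answer: [239, 244, 231, 238, 234, 246, 246, 243, 238, 241, 246, 235, 248, 245, 249, 241, 241, 246, 245, 233]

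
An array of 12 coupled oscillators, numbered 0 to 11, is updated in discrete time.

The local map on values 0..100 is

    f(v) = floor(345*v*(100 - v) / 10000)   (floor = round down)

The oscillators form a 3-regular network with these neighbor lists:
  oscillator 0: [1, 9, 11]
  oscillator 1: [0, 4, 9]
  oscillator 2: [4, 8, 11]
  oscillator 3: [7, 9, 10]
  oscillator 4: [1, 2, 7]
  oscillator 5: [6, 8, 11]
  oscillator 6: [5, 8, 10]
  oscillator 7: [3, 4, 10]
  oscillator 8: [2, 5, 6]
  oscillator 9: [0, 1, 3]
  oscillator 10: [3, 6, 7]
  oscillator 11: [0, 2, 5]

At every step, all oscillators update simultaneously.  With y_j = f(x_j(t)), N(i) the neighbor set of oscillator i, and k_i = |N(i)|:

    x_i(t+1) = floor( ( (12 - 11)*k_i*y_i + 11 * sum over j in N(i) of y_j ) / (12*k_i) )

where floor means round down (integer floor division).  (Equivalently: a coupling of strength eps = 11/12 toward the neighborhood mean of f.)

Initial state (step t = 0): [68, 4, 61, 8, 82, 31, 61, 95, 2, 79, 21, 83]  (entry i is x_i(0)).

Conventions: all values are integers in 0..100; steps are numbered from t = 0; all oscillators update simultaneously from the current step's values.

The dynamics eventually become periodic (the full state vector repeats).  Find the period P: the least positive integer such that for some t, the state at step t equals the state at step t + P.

Answer: 4
Key observation: The state at step 8, [85, 85, 84, 85, 85, 84, 84, 85, 84, 85, 84, 84], reappears at step 12 — and no state repeats earlier — so the cycle the system enters has period 4.

Derivation:
t=0: [68, 4, 61, 8, 82, 31, 61, 95, 2, 79, 21, 83]
t=1: [42, 56, 38, 41, 38, 47, 48, 41, 72, 39, 42, 74]
t=2: [78, 82, 72, 83, 82, 74, 79, 82, 82, 83, 84, 81]
t=3: [51, 52, 52, 48, 55, 54, 54, 48, 62, 51, 51, 63]
t=4: [84, 85, 82, 86, 85, 82, 84, 85, 84, 86, 85, 85]
t=5: [42, 43, 44, 42, 45, 45, 46, 42, 48, 43, 43, 48]
t=6: [84, 84, 85, 84, 84, 85, 85, 84, 85, 84, 84, 84]
t=7: [46, 46, 44, 46, 45, 43, 43, 46, 43, 46, 45, 44]
t=8: [85, 85, 84, 85, 85, 84, 84, 85, 84, 85, 84, 84]
t=9: [43, 43, 45, 43, 43, 46, 46, 43, 46, 43, 44, 45]
t=10: [84, 84, 84, 84, 84, 85, 85, 84, 85, 84, 84, 84]
t=11: [46, 46, 45, 46, 46, 43, 43, 46, 43, 46, 45, 45]
t=12: [85, 85, 84, 85, 85, 84, 84, 85, 84, 85, 84, 84]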